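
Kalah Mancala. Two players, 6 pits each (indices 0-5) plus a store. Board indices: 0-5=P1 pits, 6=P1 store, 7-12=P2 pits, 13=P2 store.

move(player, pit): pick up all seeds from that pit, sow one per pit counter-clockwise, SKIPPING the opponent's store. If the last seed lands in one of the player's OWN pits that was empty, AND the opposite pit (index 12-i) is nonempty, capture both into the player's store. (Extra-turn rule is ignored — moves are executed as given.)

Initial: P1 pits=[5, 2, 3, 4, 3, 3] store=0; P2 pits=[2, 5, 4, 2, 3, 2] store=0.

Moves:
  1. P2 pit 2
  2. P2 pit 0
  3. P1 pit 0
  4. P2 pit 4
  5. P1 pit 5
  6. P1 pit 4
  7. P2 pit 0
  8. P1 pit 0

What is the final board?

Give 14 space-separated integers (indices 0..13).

Answer: 0 5 4 1 0 1 2 0 9 2 3 0 4 7

Derivation:
Move 1: P2 pit2 -> P1=[5,2,3,4,3,3](0) P2=[2,5,0,3,4,3](1)
Move 2: P2 pit0 -> P1=[5,2,3,0,3,3](0) P2=[0,6,0,3,4,3](6)
Move 3: P1 pit0 -> P1=[0,3,4,1,4,4](0) P2=[0,6,0,3,4,3](6)
Move 4: P2 pit4 -> P1=[1,4,4,1,4,4](0) P2=[0,6,0,3,0,4](7)
Move 5: P1 pit5 -> P1=[1,4,4,1,4,0](1) P2=[1,7,1,3,0,4](7)
Move 6: P1 pit4 -> P1=[1,4,4,1,0,1](2) P2=[2,8,1,3,0,4](7)
Move 7: P2 pit0 -> P1=[1,4,4,1,0,1](2) P2=[0,9,2,3,0,4](7)
Move 8: P1 pit0 -> P1=[0,5,4,1,0,1](2) P2=[0,9,2,3,0,4](7)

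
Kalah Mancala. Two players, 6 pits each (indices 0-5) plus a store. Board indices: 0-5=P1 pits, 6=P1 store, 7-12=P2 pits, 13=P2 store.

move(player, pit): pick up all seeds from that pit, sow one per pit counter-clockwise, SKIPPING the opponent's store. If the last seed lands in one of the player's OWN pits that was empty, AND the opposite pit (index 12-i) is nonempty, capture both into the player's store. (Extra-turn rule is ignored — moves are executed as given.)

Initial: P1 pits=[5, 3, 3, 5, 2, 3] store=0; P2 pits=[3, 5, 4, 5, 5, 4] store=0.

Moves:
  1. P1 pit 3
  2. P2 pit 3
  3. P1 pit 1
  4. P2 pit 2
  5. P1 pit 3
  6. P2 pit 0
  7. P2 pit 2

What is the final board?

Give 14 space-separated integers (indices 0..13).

Move 1: P1 pit3 -> P1=[5,3,3,0,3,4](1) P2=[4,6,4,5,5,4](0)
Move 2: P2 pit3 -> P1=[6,4,3,0,3,4](1) P2=[4,6,4,0,6,5](1)
Move 3: P1 pit1 -> P1=[6,0,4,1,4,5](1) P2=[4,6,4,0,6,5](1)
Move 4: P2 pit2 -> P1=[6,0,4,1,4,5](1) P2=[4,6,0,1,7,6](2)
Move 5: P1 pit3 -> P1=[6,0,4,0,5,5](1) P2=[4,6,0,1,7,6](2)
Move 6: P2 pit0 -> P1=[6,0,4,0,5,5](1) P2=[0,7,1,2,8,6](2)
Move 7: P2 pit2 -> P1=[6,0,4,0,5,5](1) P2=[0,7,0,3,8,6](2)

Answer: 6 0 4 0 5 5 1 0 7 0 3 8 6 2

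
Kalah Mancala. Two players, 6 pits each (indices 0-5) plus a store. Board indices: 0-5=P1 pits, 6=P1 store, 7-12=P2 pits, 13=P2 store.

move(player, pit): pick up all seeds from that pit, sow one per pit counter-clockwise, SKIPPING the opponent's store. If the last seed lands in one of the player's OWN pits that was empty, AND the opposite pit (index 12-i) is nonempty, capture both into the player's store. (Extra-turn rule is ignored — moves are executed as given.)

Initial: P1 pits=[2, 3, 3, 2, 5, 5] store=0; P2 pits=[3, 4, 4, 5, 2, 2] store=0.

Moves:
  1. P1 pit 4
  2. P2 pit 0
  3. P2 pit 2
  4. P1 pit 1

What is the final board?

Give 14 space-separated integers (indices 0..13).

Move 1: P1 pit4 -> P1=[2,3,3,2,0,6](1) P2=[4,5,5,5,2,2](0)
Move 2: P2 pit0 -> P1=[2,3,3,2,0,6](1) P2=[0,6,6,6,3,2](0)
Move 3: P2 pit2 -> P1=[3,4,3,2,0,6](1) P2=[0,6,0,7,4,3](1)
Move 4: P1 pit1 -> P1=[3,0,4,3,1,7](1) P2=[0,6,0,7,4,3](1)

Answer: 3 0 4 3 1 7 1 0 6 0 7 4 3 1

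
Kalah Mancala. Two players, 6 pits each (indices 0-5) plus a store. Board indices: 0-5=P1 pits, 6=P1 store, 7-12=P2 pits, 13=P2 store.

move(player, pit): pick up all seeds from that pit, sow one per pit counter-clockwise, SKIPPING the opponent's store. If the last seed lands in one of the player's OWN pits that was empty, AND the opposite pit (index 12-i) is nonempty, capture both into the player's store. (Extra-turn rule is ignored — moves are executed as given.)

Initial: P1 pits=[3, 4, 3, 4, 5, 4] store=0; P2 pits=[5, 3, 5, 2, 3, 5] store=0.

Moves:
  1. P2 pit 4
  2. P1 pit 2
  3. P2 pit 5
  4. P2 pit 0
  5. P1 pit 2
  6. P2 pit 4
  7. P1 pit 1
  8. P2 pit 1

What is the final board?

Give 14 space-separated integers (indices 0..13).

Answer: 0 0 1 8 8 6 1 0 0 7 4 1 2 8

Derivation:
Move 1: P2 pit4 -> P1=[4,4,3,4,5,4](0) P2=[5,3,5,2,0,6](1)
Move 2: P1 pit2 -> P1=[4,4,0,5,6,5](0) P2=[5,3,5,2,0,6](1)
Move 3: P2 pit5 -> P1=[5,5,1,6,7,5](0) P2=[5,3,5,2,0,0](2)
Move 4: P2 pit0 -> P1=[0,5,1,6,7,5](0) P2=[0,4,6,3,1,0](8)
Move 5: P1 pit2 -> P1=[0,5,0,7,7,5](0) P2=[0,4,6,3,1,0](8)
Move 6: P2 pit4 -> P1=[0,5,0,7,7,5](0) P2=[0,4,6,3,0,1](8)
Move 7: P1 pit1 -> P1=[0,0,1,8,8,6](1) P2=[0,4,6,3,0,1](8)
Move 8: P2 pit1 -> P1=[0,0,1,8,8,6](1) P2=[0,0,7,4,1,2](8)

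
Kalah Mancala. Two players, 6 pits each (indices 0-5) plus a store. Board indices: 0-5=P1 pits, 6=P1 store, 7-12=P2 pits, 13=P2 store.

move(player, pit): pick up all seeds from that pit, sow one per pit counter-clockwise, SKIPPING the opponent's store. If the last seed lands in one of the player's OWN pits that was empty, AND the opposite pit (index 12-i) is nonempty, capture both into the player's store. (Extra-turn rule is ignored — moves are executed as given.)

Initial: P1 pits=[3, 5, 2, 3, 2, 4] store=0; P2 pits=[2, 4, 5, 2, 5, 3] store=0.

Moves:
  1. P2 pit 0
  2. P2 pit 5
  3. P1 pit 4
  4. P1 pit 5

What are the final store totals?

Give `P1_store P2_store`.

Move 1: P2 pit0 -> P1=[3,5,2,3,2,4](0) P2=[0,5,6,2,5,3](0)
Move 2: P2 pit5 -> P1=[4,6,2,3,2,4](0) P2=[0,5,6,2,5,0](1)
Move 3: P1 pit4 -> P1=[4,6,2,3,0,5](1) P2=[0,5,6,2,5,0](1)
Move 4: P1 pit5 -> P1=[4,6,2,3,0,0](2) P2=[1,6,7,3,5,0](1)

Answer: 2 1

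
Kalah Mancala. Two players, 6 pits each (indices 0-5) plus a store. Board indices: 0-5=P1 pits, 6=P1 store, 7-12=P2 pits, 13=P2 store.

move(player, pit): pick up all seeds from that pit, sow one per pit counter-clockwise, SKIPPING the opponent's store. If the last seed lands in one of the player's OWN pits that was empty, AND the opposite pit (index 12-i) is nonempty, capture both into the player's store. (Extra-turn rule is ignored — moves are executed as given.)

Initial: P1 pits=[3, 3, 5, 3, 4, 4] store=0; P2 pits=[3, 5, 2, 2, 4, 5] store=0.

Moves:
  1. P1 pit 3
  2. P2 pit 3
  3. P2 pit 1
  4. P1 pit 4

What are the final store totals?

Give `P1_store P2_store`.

Answer: 2 1

Derivation:
Move 1: P1 pit3 -> P1=[3,3,5,0,5,5](1) P2=[3,5,2,2,4,5](0)
Move 2: P2 pit3 -> P1=[3,3,5,0,5,5](1) P2=[3,5,2,0,5,6](0)
Move 3: P2 pit1 -> P1=[3,3,5,0,5,5](1) P2=[3,0,3,1,6,7](1)
Move 4: P1 pit4 -> P1=[3,3,5,0,0,6](2) P2=[4,1,4,1,6,7](1)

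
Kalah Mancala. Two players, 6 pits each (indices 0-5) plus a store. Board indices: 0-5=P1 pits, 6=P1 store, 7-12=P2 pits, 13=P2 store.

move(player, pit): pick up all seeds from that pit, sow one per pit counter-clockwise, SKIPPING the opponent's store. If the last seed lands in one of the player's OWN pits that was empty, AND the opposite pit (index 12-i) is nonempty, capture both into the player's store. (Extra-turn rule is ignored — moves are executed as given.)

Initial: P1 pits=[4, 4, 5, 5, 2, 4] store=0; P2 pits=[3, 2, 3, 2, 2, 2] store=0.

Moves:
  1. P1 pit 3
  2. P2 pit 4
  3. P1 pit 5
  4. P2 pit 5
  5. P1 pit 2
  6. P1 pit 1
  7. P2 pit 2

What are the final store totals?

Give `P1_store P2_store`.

Move 1: P1 pit3 -> P1=[4,4,5,0,3,5](1) P2=[4,3,3,2,2,2](0)
Move 2: P2 pit4 -> P1=[4,4,5,0,3,5](1) P2=[4,3,3,2,0,3](1)
Move 3: P1 pit5 -> P1=[4,4,5,0,3,0](2) P2=[5,4,4,3,0,3](1)
Move 4: P2 pit5 -> P1=[5,5,5,0,3,0](2) P2=[5,4,4,3,0,0](2)
Move 5: P1 pit2 -> P1=[5,5,0,1,4,1](3) P2=[6,4,4,3,0,0](2)
Move 6: P1 pit1 -> P1=[5,0,1,2,5,2](4) P2=[6,4,4,3,0,0](2)
Move 7: P2 pit2 -> P1=[5,0,1,2,5,2](4) P2=[6,4,0,4,1,1](3)

Answer: 4 3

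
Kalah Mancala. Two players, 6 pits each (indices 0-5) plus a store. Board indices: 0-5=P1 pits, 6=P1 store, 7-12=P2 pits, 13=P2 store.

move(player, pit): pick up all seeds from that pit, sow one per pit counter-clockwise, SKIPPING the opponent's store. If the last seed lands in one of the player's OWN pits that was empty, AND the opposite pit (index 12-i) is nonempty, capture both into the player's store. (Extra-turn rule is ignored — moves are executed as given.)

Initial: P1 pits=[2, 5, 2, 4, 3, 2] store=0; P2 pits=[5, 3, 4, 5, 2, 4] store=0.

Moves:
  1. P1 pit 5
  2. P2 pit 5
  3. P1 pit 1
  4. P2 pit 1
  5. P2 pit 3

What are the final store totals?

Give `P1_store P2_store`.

Move 1: P1 pit5 -> P1=[2,5,2,4,3,0](1) P2=[6,3,4,5,2,4](0)
Move 2: P2 pit5 -> P1=[3,6,3,4,3,0](1) P2=[6,3,4,5,2,0](1)
Move 3: P1 pit1 -> P1=[3,0,4,5,4,1](2) P2=[7,3,4,5,2,0](1)
Move 4: P2 pit1 -> P1=[3,0,4,5,4,1](2) P2=[7,0,5,6,3,0](1)
Move 5: P2 pit3 -> P1=[4,1,5,5,4,1](2) P2=[7,0,5,0,4,1](2)

Answer: 2 2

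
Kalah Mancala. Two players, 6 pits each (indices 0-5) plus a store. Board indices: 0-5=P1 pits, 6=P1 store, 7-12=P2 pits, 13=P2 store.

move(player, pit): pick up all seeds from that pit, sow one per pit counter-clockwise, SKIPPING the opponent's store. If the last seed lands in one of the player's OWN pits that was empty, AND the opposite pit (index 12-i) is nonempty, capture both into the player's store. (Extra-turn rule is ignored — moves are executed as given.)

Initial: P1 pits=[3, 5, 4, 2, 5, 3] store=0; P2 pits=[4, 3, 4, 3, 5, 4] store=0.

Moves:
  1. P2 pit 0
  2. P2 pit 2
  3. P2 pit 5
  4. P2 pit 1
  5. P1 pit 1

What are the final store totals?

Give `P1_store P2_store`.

Answer: 1 8

Derivation:
Move 1: P2 pit0 -> P1=[3,5,4,2,5,3](0) P2=[0,4,5,4,6,4](0)
Move 2: P2 pit2 -> P1=[4,5,4,2,5,3](0) P2=[0,4,0,5,7,5](1)
Move 3: P2 pit5 -> P1=[5,6,5,3,5,3](0) P2=[0,4,0,5,7,0](2)
Move 4: P2 pit1 -> P1=[0,6,5,3,5,3](0) P2=[0,0,1,6,8,0](8)
Move 5: P1 pit1 -> P1=[0,0,6,4,6,4](1) P2=[1,0,1,6,8,0](8)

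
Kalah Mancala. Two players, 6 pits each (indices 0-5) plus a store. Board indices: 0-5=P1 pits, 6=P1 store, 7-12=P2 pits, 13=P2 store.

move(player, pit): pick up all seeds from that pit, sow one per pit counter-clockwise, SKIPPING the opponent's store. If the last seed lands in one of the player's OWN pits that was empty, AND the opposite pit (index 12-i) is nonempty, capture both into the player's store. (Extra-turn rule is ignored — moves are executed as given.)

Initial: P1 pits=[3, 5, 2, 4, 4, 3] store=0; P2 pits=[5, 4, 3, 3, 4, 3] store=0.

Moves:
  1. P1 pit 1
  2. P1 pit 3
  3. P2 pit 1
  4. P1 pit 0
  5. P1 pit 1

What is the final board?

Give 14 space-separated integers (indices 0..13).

Move 1: P1 pit1 -> P1=[3,0,3,5,5,4](1) P2=[5,4,3,3,4,3](0)
Move 2: P1 pit3 -> P1=[3,0,3,0,6,5](2) P2=[6,5,3,3,4,3](0)
Move 3: P2 pit1 -> P1=[3,0,3,0,6,5](2) P2=[6,0,4,4,5,4](1)
Move 4: P1 pit0 -> P1=[0,1,4,0,6,5](7) P2=[6,0,0,4,5,4](1)
Move 5: P1 pit1 -> P1=[0,0,5,0,6,5](7) P2=[6,0,0,4,5,4](1)

Answer: 0 0 5 0 6 5 7 6 0 0 4 5 4 1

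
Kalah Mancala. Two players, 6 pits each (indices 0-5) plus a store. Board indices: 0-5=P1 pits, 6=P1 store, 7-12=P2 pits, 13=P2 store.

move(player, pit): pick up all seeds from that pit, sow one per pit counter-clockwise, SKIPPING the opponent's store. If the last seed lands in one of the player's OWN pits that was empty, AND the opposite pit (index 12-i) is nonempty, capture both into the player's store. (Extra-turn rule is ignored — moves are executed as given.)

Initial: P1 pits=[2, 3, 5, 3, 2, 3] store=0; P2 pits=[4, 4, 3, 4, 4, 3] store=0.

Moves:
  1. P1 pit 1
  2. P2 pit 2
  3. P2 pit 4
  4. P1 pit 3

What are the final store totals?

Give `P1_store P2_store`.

Answer: 1 1

Derivation:
Move 1: P1 pit1 -> P1=[2,0,6,4,3,3](0) P2=[4,4,3,4,4,3](0)
Move 2: P2 pit2 -> P1=[2,0,6,4,3,3](0) P2=[4,4,0,5,5,4](0)
Move 3: P2 pit4 -> P1=[3,1,7,4,3,3](0) P2=[4,4,0,5,0,5](1)
Move 4: P1 pit3 -> P1=[3,1,7,0,4,4](1) P2=[5,4,0,5,0,5](1)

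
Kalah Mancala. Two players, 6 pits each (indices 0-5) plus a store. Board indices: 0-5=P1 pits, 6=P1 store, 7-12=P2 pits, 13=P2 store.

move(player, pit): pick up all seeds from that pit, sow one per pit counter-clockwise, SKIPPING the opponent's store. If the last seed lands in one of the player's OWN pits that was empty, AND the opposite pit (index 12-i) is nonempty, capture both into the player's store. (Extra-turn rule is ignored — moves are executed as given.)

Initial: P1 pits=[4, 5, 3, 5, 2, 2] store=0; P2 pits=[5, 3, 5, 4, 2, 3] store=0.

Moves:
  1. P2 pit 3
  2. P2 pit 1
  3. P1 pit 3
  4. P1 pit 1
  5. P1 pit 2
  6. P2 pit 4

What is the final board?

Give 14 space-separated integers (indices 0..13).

Answer: 6 1 0 2 5 5 3 6 1 6 1 0 5 2

Derivation:
Move 1: P2 pit3 -> P1=[5,5,3,5,2,2](0) P2=[5,3,5,0,3,4](1)
Move 2: P2 pit1 -> P1=[5,5,3,5,2,2](0) P2=[5,0,6,1,4,4](1)
Move 3: P1 pit3 -> P1=[5,5,3,0,3,3](1) P2=[6,1,6,1,4,4](1)
Move 4: P1 pit1 -> P1=[5,0,4,1,4,4](2) P2=[6,1,6,1,4,4](1)
Move 5: P1 pit2 -> P1=[5,0,0,2,5,5](3) P2=[6,1,6,1,4,4](1)
Move 6: P2 pit4 -> P1=[6,1,0,2,5,5](3) P2=[6,1,6,1,0,5](2)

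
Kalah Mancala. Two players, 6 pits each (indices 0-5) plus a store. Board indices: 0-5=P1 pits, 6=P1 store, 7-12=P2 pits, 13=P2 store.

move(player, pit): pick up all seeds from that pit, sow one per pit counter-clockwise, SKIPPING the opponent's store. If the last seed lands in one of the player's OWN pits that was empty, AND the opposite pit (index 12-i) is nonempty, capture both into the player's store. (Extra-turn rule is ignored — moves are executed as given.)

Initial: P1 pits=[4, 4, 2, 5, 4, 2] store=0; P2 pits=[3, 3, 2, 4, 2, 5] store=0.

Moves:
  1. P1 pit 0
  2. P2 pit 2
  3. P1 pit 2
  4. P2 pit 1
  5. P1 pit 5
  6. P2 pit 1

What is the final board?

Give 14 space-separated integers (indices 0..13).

Move 1: P1 pit0 -> P1=[0,5,3,6,5,2](0) P2=[3,3,2,4,2,5](0)
Move 2: P2 pit2 -> P1=[0,5,3,6,5,2](0) P2=[3,3,0,5,3,5](0)
Move 3: P1 pit2 -> P1=[0,5,0,7,6,3](0) P2=[3,3,0,5,3,5](0)
Move 4: P2 pit1 -> P1=[0,5,0,7,6,3](0) P2=[3,0,1,6,4,5](0)
Move 5: P1 pit5 -> P1=[0,5,0,7,6,0](1) P2=[4,1,1,6,4,5](0)
Move 6: P2 pit1 -> P1=[0,5,0,7,6,0](1) P2=[4,0,2,6,4,5](0)

Answer: 0 5 0 7 6 0 1 4 0 2 6 4 5 0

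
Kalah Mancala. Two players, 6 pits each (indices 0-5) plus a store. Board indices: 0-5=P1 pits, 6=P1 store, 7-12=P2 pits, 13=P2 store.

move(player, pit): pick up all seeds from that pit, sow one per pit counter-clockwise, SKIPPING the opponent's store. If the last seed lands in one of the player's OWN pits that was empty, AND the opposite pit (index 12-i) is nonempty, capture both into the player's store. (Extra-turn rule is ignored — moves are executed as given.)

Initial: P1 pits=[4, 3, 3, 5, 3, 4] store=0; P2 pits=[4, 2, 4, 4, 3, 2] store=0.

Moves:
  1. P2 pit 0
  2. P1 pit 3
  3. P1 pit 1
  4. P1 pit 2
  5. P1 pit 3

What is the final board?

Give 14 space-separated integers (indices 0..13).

Move 1: P2 pit0 -> P1=[4,3,3,5,3,4](0) P2=[0,3,5,5,4,2](0)
Move 2: P1 pit3 -> P1=[4,3,3,0,4,5](1) P2=[1,4,5,5,4,2](0)
Move 3: P1 pit1 -> P1=[4,0,4,1,5,5](1) P2=[1,4,5,5,4,2](0)
Move 4: P1 pit2 -> P1=[4,0,0,2,6,6](2) P2=[1,4,5,5,4,2](0)
Move 5: P1 pit3 -> P1=[4,0,0,0,7,7](2) P2=[1,4,5,5,4,2](0)

Answer: 4 0 0 0 7 7 2 1 4 5 5 4 2 0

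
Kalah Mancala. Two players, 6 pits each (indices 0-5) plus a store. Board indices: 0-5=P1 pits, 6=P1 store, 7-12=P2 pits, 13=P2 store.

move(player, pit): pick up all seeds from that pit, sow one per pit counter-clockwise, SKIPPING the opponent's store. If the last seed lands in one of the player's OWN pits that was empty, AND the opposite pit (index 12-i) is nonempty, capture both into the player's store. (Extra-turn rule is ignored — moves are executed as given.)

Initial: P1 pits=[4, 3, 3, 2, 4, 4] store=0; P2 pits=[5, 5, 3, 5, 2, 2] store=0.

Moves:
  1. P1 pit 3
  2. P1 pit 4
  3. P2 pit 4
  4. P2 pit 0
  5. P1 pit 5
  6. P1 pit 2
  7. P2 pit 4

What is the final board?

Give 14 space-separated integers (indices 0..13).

Move 1: P1 pit3 -> P1=[4,3,3,0,5,5](0) P2=[5,5,3,5,2,2](0)
Move 2: P1 pit4 -> P1=[4,3,3,0,0,6](1) P2=[6,6,4,5,2,2](0)
Move 3: P2 pit4 -> P1=[4,3,3,0,0,6](1) P2=[6,6,4,5,0,3](1)
Move 4: P2 pit0 -> P1=[4,3,3,0,0,6](1) P2=[0,7,5,6,1,4](2)
Move 5: P1 pit5 -> P1=[4,3,3,0,0,0](2) P2=[1,8,6,7,2,4](2)
Move 6: P1 pit2 -> P1=[4,3,0,1,1,0](4) P2=[0,8,6,7,2,4](2)
Move 7: P2 pit4 -> P1=[4,3,0,1,1,0](4) P2=[0,8,6,7,0,5](3)

Answer: 4 3 0 1 1 0 4 0 8 6 7 0 5 3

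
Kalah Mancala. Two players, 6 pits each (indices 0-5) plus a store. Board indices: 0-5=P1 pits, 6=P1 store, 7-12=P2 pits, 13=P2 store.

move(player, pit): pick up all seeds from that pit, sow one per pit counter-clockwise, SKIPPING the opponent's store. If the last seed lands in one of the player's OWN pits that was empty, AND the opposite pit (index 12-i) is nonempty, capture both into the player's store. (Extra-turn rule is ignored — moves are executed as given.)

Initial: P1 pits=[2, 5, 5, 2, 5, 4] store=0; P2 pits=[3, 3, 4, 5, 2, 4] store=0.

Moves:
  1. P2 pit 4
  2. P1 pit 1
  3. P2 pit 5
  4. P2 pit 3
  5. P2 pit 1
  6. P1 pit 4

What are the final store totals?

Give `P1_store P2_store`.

Move 1: P2 pit4 -> P1=[2,5,5,2,5,4](0) P2=[3,3,4,5,0,5](1)
Move 2: P1 pit1 -> P1=[2,0,6,3,6,5](1) P2=[3,3,4,5,0,5](1)
Move 3: P2 pit5 -> P1=[3,1,7,4,6,5](1) P2=[3,3,4,5,0,0](2)
Move 4: P2 pit3 -> P1=[4,2,7,4,6,5](1) P2=[3,3,4,0,1,1](3)
Move 5: P2 pit1 -> P1=[4,2,7,4,6,5](1) P2=[3,0,5,1,2,1](3)
Move 6: P1 pit4 -> P1=[4,2,7,4,0,6](2) P2=[4,1,6,2,2,1](3)

Answer: 2 3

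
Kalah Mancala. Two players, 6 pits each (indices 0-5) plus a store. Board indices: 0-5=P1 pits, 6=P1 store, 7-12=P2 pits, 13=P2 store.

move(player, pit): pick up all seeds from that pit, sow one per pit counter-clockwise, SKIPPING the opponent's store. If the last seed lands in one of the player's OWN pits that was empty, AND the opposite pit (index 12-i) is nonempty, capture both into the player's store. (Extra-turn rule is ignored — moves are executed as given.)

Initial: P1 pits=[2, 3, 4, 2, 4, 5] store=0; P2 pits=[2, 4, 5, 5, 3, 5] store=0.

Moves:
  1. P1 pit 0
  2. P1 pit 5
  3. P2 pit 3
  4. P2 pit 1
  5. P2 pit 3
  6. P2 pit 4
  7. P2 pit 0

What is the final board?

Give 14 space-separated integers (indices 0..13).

Answer: 2 6 0 3 4 0 1 0 1 8 0 0 8 11

Derivation:
Move 1: P1 pit0 -> P1=[0,4,5,2,4,5](0) P2=[2,4,5,5,3,5](0)
Move 2: P1 pit5 -> P1=[0,4,5,2,4,0](1) P2=[3,5,6,6,3,5](0)
Move 3: P2 pit3 -> P1=[1,5,6,2,4,0](1) P2=[3,5,6,0,4,6](1)
Move 4: P2 pit1 -> P1=[1,5,6,2,4,0](1) P2=[3,0,7,1,5,7](2)
Move 5: P2 pit3 -> P1=[1,5,6,2,4,0](1) P2=[3,0,7,0,6,7](2)
Move 6: P2 pit4 -> P1=[2,6,7,3,4,0](1) P2=[3,0,7,0,0,8](3)
Move 7: P2 pit0 -> P1=[2,6,0,3,4,0](1) P2=[0,1,8,0,0,8](11)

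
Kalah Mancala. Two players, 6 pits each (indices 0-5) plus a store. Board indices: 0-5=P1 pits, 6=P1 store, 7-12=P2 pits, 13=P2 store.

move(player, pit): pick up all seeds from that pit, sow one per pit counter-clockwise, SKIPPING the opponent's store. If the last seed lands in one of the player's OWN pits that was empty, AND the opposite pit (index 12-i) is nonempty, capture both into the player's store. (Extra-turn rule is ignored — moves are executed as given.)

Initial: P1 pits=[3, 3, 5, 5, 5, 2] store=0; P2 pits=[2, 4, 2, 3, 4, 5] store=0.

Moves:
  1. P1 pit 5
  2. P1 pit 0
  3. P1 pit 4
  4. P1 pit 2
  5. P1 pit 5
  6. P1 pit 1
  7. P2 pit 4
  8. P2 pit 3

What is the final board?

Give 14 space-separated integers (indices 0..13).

Move 1: P1 pit5 -> P1=[3,3,5,5,5,0](1) P2=[3,4,2,3,4,5](0)
Move 2: P1 pit0 -> P1=[0,4,6,6,5,0](1) P2=[3,4,2,3,4,5](0)
Move 3: P1 pit4 -> P1=[0,4,6,6,0,1](2) P2=[4,5,3,3,4,5](0)
Move 4: P1 pit2 -> P1=[0,4,0,7,1,2](3) P2=[5,6,3,3,4,5](0)
Move 5: P1 pit5 -> P1=[0,4,0,7,1,0](4) P2=[6,6,3,3,4,5](0)
Move 6: P1 pit1 -> P1=[0,0,1,8,2,0](11) P2=[0,6,3,3,4,5](0)
Move 7: P2 pit4 -> P1=[1,1,1,8,2,0](11) P2=[0,6,3,3,0,6](1)
Move 8: P2 pit3 -> P1=[1,1,1,8,2,0](11) P2=[0,6,3,0,1,7](2)

Answer: 1 1 1 8 2 0 11 0 6 3 0 1 7 2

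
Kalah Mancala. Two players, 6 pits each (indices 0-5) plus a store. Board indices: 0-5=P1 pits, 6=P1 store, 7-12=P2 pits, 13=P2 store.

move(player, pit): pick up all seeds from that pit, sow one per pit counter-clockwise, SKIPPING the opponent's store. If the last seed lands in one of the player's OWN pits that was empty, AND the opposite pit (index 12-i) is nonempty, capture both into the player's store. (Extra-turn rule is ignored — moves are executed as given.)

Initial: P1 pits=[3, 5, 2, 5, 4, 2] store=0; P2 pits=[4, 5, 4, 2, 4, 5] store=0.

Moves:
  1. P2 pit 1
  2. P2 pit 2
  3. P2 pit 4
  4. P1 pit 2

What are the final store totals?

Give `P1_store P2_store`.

Move 1: P2 pit1 -> P1=[3,5,2,5,4,2](0) P2=[4,0,5,3,5,6](1)
Move 2: P2 pit2 -> P1=[4,5,2,5,4,2](0) P2=[4,0,0,4,6,7](2)
Move 3: P2 pit4 -> P1=[5,6,3,6,4,2](0) P2=[4,0,0,4,0,8](3)
Move 4: P1 pit2 -> P1=[5,6,0,7,5,3](0) P2=[4,0,0,4,0,8](3)

Answer: 0 3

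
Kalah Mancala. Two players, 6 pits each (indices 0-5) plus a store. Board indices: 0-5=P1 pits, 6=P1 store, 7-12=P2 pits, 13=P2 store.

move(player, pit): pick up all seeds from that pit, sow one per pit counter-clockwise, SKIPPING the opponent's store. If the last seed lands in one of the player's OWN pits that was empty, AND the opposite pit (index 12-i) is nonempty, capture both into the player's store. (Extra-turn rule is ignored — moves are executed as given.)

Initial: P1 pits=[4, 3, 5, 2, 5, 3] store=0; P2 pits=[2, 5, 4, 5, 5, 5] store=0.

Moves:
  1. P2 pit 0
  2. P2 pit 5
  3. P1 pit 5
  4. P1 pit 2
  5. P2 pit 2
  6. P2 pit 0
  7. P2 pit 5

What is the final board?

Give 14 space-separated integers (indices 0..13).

Move 1: P2 pit0 -> P1=[4,3,5,2,5,3](0) P2=[0,6,5,5,5,5](0)
Move 2: P2 pit5 -> P1=[5,4,6,3,5,3](0) P2=[0,6,5,5,5,0](1)
Move 3: P1 pit5 -> P1=[5,4,6,3,5,0](1) P2=[1,7,5,5,5,0](1)
Move 4: P1 pit2 -> P1=[5,4,0,4,6,1](2) P2=[2,8,5,5,5,0](1)
Move 5: P2 pit2 -> P1=[6,4,0,4,6,1](2) P2=[2,8,0,6,6,1](2)
Move 6: P2 pit0 -> P1=[6,4,0,0,6,1](2) P2=[0,9,0,6,6,1](7)
Move 7: P2 pit5 -> P1=[6,4,0,0,6,1](2) P2=[0,9,0,6,6,0](8)

Answer: 6 4 0 0 6 1 2 0 9 0 6 6 0 8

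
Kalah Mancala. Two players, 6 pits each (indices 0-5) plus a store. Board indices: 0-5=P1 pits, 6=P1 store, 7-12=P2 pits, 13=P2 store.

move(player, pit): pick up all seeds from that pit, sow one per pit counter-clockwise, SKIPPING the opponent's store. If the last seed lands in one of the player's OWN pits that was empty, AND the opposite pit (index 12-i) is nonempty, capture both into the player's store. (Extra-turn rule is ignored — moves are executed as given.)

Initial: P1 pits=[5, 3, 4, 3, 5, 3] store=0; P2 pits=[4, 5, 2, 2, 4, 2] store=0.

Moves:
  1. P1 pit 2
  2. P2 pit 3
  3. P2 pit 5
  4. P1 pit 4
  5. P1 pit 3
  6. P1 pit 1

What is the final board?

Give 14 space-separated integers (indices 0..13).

Answer: 6 0 1 1 2 7 3 6 6 3 1 5 0 1

Derivation:
Move 1: P1 pit2 -> P1=[5,3,0,4,6,4](1) P2=[4,5,2,2,4,2](0)
Move 2: P2 pit3 -> P1=[5,3,0,4,6,4](1) P2=[4,5,2,0,5,3](0)
Move 3: P2 pit5 -> P1=[6,4,0,4,6,4](1) P2=[4,5,2,0,5,0](1)
Move 4: P1 pit4 -> P1=[6,4,0,4,0,5](2) P2=[5,6,3,1,5,0](1)
Move 5: P1 pit3 -> P1=[6,4,0,0,1,6](3) P2=[6,6,3,1,5,0](1)
Move 6: P1 pit1 -> P1=[6,0,1,1,2,7](3) P2=[6,6,3,1,5,0](1)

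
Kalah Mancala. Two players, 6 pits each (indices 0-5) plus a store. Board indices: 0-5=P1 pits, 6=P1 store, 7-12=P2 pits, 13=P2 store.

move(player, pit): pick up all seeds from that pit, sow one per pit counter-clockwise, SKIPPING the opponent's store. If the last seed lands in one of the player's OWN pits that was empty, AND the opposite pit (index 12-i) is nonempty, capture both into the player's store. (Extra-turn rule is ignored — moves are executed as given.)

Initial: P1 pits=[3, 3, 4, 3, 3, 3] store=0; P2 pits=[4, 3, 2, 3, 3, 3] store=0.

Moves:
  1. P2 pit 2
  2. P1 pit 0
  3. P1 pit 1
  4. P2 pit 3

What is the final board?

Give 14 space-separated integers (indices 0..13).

Answer: 1 0 6 5 4 4 0 4 3 0 0 5 4 1

Derivation:
Move 1: P2 pit2 -> P1=[3,3,4,3,3,3](0) P2=[4,3,0,4,4,3](0)
Move 2: P1 pit0 -> P1=[0,4,5,4,3,3](0) P2=[4,3,0,4,4,3](0)
Move 3: P1 pit1 -> P1=[0,0,6,5,4,4](0) P2=[4,3,0,4,4,3](0)
Move 4: P2 pit3 -> P1=[1,0,6,5,4,4](0) P2=[4,3,0,0,5,4](1)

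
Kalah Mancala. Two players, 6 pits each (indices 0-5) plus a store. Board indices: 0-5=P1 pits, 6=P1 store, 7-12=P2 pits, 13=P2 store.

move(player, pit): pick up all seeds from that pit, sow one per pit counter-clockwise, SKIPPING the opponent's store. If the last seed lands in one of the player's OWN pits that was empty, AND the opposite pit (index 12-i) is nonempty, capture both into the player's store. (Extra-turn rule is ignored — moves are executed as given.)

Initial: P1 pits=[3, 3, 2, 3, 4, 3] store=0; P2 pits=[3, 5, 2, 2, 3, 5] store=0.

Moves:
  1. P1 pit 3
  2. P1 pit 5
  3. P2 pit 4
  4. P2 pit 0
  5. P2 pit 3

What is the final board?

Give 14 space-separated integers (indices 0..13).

Answer: 4 0 2 0 5 0 2 0 7 4 0 1 7 6

Derivation:
Move 1: P1 pit3 -> P1=[3,3,2,0,5,4](1) P2=[3,5,2,2,3,5](0)
Move 2: P1 pit5 -> P1=[3,3,2,0,5,0](2) P2=[4,6,3,2,3,5](0)
Move 3: P2 pit4 -> P1=[4,3,2,0,5,0](2) P2=[4,6,3,2,0,6](1)
Move 4: P2 pit0 -> P1=[4,0,2,0,5,0](2) P2=[0,7,4,3,0,6](5)
Move 5: P2 pit3 -> P1=[4,0,2,0,5,0](2) P2=[0,7,4,0,1,7](6)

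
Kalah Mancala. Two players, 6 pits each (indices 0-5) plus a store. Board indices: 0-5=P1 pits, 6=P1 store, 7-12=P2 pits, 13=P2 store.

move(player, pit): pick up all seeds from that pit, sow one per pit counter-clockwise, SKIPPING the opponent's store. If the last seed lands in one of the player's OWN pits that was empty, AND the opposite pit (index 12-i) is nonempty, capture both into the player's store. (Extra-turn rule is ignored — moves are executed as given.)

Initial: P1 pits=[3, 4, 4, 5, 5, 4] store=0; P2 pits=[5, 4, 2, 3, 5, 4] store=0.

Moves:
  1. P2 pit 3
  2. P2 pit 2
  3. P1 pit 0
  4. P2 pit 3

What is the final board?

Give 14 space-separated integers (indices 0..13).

Move 1: P2 pit3 -> P1=[3,4,4,5,5,4](0) P2=[5,4,2,0,6,5](1)
Move 2: P2 pit2 -> P1=[3,4,4,5,5,4](0) P2=[5,4,0,1,7,5](1)
Move 3: P1 pit0 -> P1=[0,5,5,6,5,4](0) P2=[5,4,0,1,7,5](1)
Move 4: P2 pit3 -> P1=[0,5,5,6,5,4](0) P2=[5,4,0,0,8,5](1)

Answer: 0 5 5 6 5 4 0 5 4 0 0 8 5 1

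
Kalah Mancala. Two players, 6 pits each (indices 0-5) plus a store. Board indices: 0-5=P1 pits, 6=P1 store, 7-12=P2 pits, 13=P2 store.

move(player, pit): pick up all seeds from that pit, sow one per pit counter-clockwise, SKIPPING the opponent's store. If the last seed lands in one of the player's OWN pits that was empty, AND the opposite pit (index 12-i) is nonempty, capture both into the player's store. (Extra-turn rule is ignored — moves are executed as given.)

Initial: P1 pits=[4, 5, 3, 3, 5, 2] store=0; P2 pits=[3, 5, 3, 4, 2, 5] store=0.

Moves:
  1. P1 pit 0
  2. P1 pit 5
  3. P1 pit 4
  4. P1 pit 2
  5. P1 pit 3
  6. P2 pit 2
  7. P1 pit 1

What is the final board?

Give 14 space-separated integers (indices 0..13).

Move 1: P1 pit0 -> P1=[0,6,4,4,6,2](0) P2=[3,5,3,4,2,5](0)
Move 2: P1 pit5 -> P1=[0,6,4,4,6,0](1) P2=[4,5,3,4,2,5](0)
Move 3: P1 pit4 -> P1=[0,6,4,4,0,1](2) P2=[5,6,4,5,2,5](0)
Move 4: P1 pit2 -> P1=[0,6,0,5,1,2](3) P2=[5,6,4,5,2,5](0)
Move 5: P1 pit3 -> P1=[0,6,0,0,2,3](4) P2=[6,7,4,5,2,5](0)
Move 6: P2 pit2 -> P1=[0,6,0,0,2,3](4) P2=[6,7,0,6,3,6](1)
Move 7: P1 pit1 -> P1=[0,0,1,1,3,4](5) P2=[7,7,0,6,3,6](1)

Answer: 0 0 1 1 3 4 5 7 7 0 6 3 6 1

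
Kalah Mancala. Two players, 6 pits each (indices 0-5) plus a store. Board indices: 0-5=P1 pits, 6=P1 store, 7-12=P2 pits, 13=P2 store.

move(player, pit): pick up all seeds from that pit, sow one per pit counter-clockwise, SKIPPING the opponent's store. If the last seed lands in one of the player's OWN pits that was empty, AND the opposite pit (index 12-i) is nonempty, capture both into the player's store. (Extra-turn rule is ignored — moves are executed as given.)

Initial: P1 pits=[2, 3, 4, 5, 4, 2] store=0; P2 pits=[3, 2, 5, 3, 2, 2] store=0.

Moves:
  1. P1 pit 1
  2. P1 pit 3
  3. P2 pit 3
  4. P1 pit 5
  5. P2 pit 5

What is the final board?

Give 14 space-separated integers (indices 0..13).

Move 1: P1 pit1 -> P1=[2,0,5,6,5,2](0) P2=[3,2,5,3,2,2](0)
Move 2: P1 pit3 -> P1=[2,0,5,0,6,3](1) P2=[4,3,6,3,2,2](0)
Move 3: P2 pit3 -> P1=[2,0,5,0,6,3](1) P2=[4,3,6,0,3,3](1)
Move 4: P1 pit5 -> P1=[2,0,5,0,6,0](2) P2=[5,4,6,0,3,3](1)
Move 5: P2 pit5 -> P1=[3,1,5,0,6,0](2) P2=[5,4,6,0,3,0](2)

Answer: 3 1 5 0 6 0 2 5 4 6 0 3 0 2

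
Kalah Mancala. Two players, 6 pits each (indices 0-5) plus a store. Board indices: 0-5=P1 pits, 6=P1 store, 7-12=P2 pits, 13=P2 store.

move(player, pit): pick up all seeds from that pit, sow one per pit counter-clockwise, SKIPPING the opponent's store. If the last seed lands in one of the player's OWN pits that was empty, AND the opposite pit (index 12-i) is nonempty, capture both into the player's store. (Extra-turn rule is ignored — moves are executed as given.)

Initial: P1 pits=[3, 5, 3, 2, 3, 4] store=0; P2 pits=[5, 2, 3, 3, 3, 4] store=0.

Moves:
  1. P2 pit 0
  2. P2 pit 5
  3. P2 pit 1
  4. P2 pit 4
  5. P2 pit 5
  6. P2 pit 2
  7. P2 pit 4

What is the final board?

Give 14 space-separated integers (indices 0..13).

Move 1: P2 pit0 -> P1=[3,5,3,2,3,4](0) P2=[0,3,4,4,4,5](0)
Move 2: P2 pit5 -> P1=[4,6,4,3,3,4](0) P2=[0,3,4,4,4,0](1)
Move 3: P2 pit1 -> P1=[4,6,4,3,3,4](0) P2=[0,0,5,5,5,0](1)
Move 4: P2 pit4 -> P1=[5,7,5,3,3,4](0) P2=[0,0,5,5,0,1](2)
Move 5: P2 pit5 -> P1=[5,7,5,3,3,4](0) P2=[0,0,5,5,0,0](3)
Move 6: P2 pit2 -> P1=[6,7,5,3,3,4](0) P2=[0,0,0,6,1,1](4)
Move 7: P2 pit4 -> P1=[6,7,5,3,3,4](0) P2=[0,0,0,6,0,2](4)

Answer: 6 7 5 3 3 4 0 0 0 0 6 0 2 4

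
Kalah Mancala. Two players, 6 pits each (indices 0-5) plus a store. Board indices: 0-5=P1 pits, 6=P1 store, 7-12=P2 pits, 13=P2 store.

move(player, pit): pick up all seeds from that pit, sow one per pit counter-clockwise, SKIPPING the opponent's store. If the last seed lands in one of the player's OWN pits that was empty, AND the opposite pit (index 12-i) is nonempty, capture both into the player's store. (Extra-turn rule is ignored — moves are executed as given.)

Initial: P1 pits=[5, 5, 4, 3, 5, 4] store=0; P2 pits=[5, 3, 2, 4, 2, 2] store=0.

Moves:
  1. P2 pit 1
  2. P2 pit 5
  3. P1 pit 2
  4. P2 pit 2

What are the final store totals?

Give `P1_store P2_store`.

Move 1: P2 pit1 -> P1=[5,5,4,3,5,4](0) P2=[5,0,3,5,3,2](0)
Move 2: P2 pit5 -> P1=[6,5,4,3,5,4](0) P2=[5,0,3,5,3,0](1)
Move 3: P1 pit2 -> P1=[6,5,0,4,6,5](1) P2=[5,0,3,5,3,0](1)
Move 4: P2 pit2 -> P1=[0,5,0,4,6,5](1) P2=[5,0,0,6,4,0](8)

Answer: 1 8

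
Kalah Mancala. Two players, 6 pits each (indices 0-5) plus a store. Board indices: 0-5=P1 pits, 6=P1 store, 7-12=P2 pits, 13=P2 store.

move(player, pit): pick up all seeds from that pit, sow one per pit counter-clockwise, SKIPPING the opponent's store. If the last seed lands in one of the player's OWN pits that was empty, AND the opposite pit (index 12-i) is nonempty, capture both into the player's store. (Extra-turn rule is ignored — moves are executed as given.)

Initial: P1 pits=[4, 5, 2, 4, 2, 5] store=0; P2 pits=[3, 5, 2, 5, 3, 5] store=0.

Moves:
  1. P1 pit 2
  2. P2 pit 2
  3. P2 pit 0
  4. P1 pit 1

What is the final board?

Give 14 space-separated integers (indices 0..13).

Move 1: P1 pit2 -> P1=[4,5,0,5,3,5](0) P2=[3,5,2,5,3,5](0)
Move 2: P2 pit2 -> P1=[4,5,0,5,3,5](0) P2=[3,5,0,6,4,5](0)
Move 3: P2 pit0 -> P1=[4,5,0,5,3,5](0) P2=[0,6,1,7,4,5](0)
Move 4: P1 pit1 -> P1=[4,0,1,6,4,6](1) P2=[0,6,1,7,4,5](0)

Answer: 4 0 1 6 4 6 1 0 6 1 7 4 5 0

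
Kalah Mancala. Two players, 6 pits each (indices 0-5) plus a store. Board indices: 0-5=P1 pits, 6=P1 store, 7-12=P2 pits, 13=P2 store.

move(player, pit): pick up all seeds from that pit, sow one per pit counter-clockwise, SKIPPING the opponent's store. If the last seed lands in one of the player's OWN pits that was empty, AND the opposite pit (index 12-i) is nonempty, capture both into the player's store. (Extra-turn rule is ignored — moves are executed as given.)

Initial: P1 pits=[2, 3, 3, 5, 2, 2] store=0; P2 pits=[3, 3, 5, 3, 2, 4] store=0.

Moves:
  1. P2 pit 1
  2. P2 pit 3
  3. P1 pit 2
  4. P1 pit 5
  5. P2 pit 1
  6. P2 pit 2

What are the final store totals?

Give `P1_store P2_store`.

Move 1: P2 pit1 -> P1=[2,3,3,5,2,2](0) P2=[3,0,6,4,3,4](0)
Move 2: P2 pit3 -> P1=[3,3,3,5,2,2](0) P2=[3,0,6,0,4,5](1)
Move 3: P1 pit2 -> P1=[3,3,0,6,3,3](0) P2=[3,0,6,0,4,5](1)
Move 4: P1 pit5 -> P1=[3,3,0,6,3,0](1) P2=[4,1,6,0,4,5](1)
Move 5: P2 pit1 -> P1=[3,3,0,6,3,0](1) P2=[4,0,7,0,4,5](1)
Move 6: P2 pit2 -> P1=[4,4,1,6,3,0](1) P2=[4,0,0,1,5,6](2)

Answer: 1 2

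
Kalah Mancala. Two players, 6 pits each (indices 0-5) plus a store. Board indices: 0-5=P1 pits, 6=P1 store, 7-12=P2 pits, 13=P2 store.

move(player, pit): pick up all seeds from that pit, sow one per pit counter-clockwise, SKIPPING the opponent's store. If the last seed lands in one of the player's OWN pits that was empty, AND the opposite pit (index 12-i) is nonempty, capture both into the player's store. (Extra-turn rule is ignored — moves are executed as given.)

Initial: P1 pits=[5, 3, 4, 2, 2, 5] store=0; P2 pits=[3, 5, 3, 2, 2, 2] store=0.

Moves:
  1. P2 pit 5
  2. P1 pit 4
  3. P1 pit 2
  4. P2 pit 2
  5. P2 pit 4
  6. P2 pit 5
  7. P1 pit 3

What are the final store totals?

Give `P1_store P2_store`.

Answer: 3 10

Derivation:
Move 1: P2 pit5 -> P1=[6,3,4,2,2,5](0) P2=[3,5,3,2,2,0](1)
Move 2: P1 pit4 -> P1=[6,3,4,2,0,6](1) P2=[3,5,3,2,2,0](1)
Move 3: P1 pit2 -> P1=[6,3,0,3,1,7](2) P2=[3,5,3,2,2,0](1)
Move 4: P2 pit2 -> P1=[0,3,0,3,1,7](2) P2=[3,5,0,3,3,0](8)
Move 5: P2 pit4 -> P1=[1,3,0,3,1,7](2) P2=[3,5,0,3,0,1](9)
Move 6: P2 pit5 -> P1=[1,3,0,3,1,7](2) P2=[3,5,0,3,0,0](10)
Move 7: P1 pit3 -> P1=[1,3,0,0,2,8](3) P2=[3,5,0,3,0,0](10)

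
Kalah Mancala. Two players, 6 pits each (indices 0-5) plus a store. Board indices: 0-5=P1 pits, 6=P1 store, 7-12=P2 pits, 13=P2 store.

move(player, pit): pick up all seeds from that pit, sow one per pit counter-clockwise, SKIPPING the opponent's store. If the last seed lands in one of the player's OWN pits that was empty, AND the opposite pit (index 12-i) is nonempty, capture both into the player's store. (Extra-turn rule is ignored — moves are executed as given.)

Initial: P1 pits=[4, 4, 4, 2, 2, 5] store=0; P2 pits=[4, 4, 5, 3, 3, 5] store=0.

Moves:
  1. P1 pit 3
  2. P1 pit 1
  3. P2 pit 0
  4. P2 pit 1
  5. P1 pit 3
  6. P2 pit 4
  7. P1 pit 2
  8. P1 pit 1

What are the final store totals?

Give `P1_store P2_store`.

Move 1: P1 pit3 -> P1=[4,4,4,0,3,6](0) P2=[4,4,5,3,3,5](0)
Move 2: P1 pit1 -> P1=[4,0,5,1,4,7](0) P2=[4,4,5,3,3,5](0)
Move 3: P2 pit0 -> P1=[4,0,5,1,4,7](0) P2=[0,5,6,4,4,5](0)
Move 4: P2 pit1 -> P1=[4,0,5,1,4,7](0) P2=[0,0,7,5,5,6](1)
Move 5: P1 pit3 -> P1=[4,0,5,0,5,7](0) P2=[0,0,7,5,5,6](1)
Move 6: P2 pit4 -> P1=[5,1,6,0,5,7](0) P2=[0,0,7,5,0,7](2)
Move 7: P1 pit2 -> P1=[5,1,0,1,6,8](1) P2=[1,1,7,5,0,7](2)
Move 8: P1 pit1 -> P1=[5,0,0,1,6,8](7) P2=[1,1,7,0,0,7](2)

Answer: 7 2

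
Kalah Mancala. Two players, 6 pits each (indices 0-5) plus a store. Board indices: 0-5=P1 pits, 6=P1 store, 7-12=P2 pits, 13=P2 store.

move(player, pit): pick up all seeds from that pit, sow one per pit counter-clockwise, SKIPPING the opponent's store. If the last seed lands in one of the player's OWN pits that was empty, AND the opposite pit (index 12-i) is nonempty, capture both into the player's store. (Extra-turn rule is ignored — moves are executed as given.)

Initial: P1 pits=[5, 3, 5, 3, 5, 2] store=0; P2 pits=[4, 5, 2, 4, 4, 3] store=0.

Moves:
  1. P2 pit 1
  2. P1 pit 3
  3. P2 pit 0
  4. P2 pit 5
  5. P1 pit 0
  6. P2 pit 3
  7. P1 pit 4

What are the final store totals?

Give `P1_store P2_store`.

Move 1: P2 pit1 -> P1=[5,3,5,3,5,2](0) P2=[4,0,3,5,5,4](1)
Move 2: P1 pit3 -> P1=[5,3,5,0,6,3](1) P2=[4,0,3,5,5,4](1)
Move 3: P2 pit0 -> P1=[5,3,5,0,6,3](1) P2=[0,1,4,6,6,4](1)
Move 4: P2 pit5 -> P1=[6,4,6,0,6,3](1) P2=[0,1,4,6,6,0](2)
Move 5: P1 pit0 -> P1=[0,5,7,1,7,4](2) P2=[0,1,4,6,6,0](2)
Move 6: P2 pit3 -> P1=[1,6,8,1,7,4](2) P2=[0,1,4,0,7,1](3)
Move 7: P1 pit4 -> P1=[1,6,8,1,0,5](3) P2=[1,2,5,1,8,1](3)

Answer: 3 3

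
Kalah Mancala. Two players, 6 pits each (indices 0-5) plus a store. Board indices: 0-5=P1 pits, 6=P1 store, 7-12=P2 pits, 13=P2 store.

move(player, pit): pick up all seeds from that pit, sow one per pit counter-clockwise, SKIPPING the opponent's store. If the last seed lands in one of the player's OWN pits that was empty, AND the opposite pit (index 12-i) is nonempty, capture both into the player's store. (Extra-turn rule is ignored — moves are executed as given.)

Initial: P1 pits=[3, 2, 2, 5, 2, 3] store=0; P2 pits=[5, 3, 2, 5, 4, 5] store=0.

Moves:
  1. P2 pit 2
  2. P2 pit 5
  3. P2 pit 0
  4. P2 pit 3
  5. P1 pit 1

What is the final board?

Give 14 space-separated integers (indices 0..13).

Answer: 1 0 5 8 3 4 0 0 4 1 0 7 1 7

Derivation:
Move 1: P2 pit2 -> P1=[3,2,2,5,2,3](0) P2=[5,3,0,6,5,5](0)
Move 2: P2 pit5 -> P1=[4,3,3,6,2,3](0) P2=[5,3,0,6,5,0](1)
Move 3: P2 pit0 -> P1=[0,3,3,6,2,3](0) P2=[0,4,1,7,6,0](6)
Move 4: P2 pit3 -> P1=[1,4,4,7,2,3](0) P2=[0,4,1,0,7,1](7)
Move 5: P1 pit1 -> P1=[1,0,5,8,3,4](0) P2=[0,4,1,0,7,1](7)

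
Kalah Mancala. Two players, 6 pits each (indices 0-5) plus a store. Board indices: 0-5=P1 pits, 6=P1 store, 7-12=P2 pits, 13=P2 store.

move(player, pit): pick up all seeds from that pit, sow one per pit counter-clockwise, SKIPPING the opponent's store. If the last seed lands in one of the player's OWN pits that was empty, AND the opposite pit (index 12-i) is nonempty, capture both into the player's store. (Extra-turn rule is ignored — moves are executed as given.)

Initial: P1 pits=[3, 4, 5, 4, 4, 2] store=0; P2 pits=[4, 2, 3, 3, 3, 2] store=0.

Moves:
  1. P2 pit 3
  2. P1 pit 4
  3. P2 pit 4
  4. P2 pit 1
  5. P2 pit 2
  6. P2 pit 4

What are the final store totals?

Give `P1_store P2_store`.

Answer: 1 9

Derivation:
Move 1: P2 pit3 -> P1=[3,4,5,4,4,2](0) P2=[4,2,3,0,4,3](1)
Move 2: P1 pit4 -> P1=[3,4,5,4,0,3](1) P2=[5,3,3,0,4,3](1)
Move 3: P2 pit4 -> P1=[4,5,5,4,0,3](1) P2=[5,3,3,0,0,4](2)
Move 4: P2 pit1 -> P1=[4,0,5,4,0,3](1) P2=[5,0,4,1,0,4](8)
Move 5: P2 pit2 -> P1=[4,0,5,4,0,3](1) P2=[5,0,0,2,1,5](9)
Move 6: P2 pit4 -> P1=[4,0,5,4,0,3](1) P2=[5,0,0,2,0,6](9)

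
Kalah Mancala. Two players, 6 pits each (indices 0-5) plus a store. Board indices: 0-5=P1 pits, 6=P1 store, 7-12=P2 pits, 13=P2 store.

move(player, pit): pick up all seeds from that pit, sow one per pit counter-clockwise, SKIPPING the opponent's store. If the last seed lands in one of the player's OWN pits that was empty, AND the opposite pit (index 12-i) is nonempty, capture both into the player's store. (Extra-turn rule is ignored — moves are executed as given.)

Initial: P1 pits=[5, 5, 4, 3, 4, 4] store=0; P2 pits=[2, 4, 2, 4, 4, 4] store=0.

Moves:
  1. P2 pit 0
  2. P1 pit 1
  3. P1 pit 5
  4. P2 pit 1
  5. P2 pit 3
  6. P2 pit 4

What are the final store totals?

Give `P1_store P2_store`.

Answer: 2 3

Derivation:
Move 1: P2 pit0 -> P1=[5,5,4,3,4,4](0) P2=[0,5,3,4,4,4](0)
Move 2: P1 pit1 -> P1=[5,0,5,4,5,5](1) P2=[0,5,3,4,4,4](0)
Move 3: P1 pit5 -> P1=[5,0,5,4,5,0](2) P2=[1,6,4,5,4,4](0)
Move 4: P2 pit1 -> P1=[6,0,5,4,5,0](2) P2=[1,0,5,6,5,5](1)
Move 5: P2 pit3 -> P1=[7,1,6,4,5,0](2) P2=[1,0,5,0,6,6](2)
Move 6: P2 pit4 -> P1=[8,2,7,5,5,0](2) P2=[1,0,5,0,0,7](3)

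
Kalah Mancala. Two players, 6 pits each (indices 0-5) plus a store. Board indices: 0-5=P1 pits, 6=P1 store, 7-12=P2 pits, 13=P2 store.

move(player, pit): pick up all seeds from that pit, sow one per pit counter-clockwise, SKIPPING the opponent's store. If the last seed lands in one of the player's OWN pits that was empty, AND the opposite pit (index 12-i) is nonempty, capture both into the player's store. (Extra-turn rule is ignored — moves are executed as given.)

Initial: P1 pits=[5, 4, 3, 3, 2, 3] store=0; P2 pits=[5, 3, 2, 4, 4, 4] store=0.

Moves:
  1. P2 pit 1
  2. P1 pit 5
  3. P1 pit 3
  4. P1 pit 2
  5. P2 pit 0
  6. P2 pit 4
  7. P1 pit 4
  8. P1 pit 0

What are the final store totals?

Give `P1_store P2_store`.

Answer: 4 2

Derivation:
Move 1: P2 pit1 -> P1=[5,4,3,3,2,3](0) P2=[5,0,3,5,5,4](0)
Move 2: P1 pit5 -> P1=[5,4,3,3,2,0](1) P2=[6,1,3,5,5,4](0)
Move 3: P1 pit3 -> P1=[5,4,3,0,3,1](2) P2=[6,1,3,5,5,4](0)
Move 4: P1 pit2 -> P1=[5,4,0,1,4,2](2) P2=[6,1,3,5,5,4](0)
Move 5: P2 pit0 -> P1=[5,4,0,1,4,2](2) P2=[0,2,4,6,6,5](1)
Move 6: P2 pit4 -> P1=[6,5,1,2,4,2](2) P2=[0,2,4,6,0,6](2)
Move 7: P1 pit4 -> P1=[6,5,1,2,0,3](3) P2=[1,3,4,6,0,6](2)
Move 8: P1 pit0 -> P1=[0,6,2,3,1,4](4) P2=[1,3,4,6,0,6](2)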